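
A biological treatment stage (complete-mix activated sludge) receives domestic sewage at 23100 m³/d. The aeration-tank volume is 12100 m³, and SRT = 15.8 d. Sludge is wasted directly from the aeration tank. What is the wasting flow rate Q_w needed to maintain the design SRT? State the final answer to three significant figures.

Q_w ≈ 766 m³/d

With mixed-liquor wasting, θ_c = V/Q_w, so Q_w = V/θ_c = 12100/15.8 = 765.8 m³/d.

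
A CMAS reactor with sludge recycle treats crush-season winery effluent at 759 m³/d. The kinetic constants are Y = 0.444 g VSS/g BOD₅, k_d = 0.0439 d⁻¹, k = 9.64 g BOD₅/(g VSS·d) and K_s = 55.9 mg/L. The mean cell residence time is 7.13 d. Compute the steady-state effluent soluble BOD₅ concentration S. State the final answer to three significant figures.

S ≈ 2.51 mg/L

For a completely mixed reactor with recycle the Lawrence–McCarty relation gives S = K_s·(1 + k_d·θ_c) / [θ_c·(Y·k − k_d) − 1] = 55.9 × (1 + 0.0439 × 7.13) / [7.13 × (0.444 × 9.64 − 0.0439) − 1] = 73.40 / 29.20 = 2.513 mg/L.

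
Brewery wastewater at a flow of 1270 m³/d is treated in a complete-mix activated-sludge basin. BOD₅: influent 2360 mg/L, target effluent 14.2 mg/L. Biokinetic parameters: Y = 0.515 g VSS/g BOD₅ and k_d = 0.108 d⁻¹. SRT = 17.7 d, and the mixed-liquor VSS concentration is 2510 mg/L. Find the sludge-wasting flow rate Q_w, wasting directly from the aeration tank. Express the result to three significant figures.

Steady-state biomass mass balance: V·X·(1 + k_d·θ_c) = Y·Q·(S₀ − S)·θ_c, so V = 0.515 × 1270 × (2360 − 14.2) × 17.7 / [2510 × (1 + 0.108 × 17.7)] = 2.72×10^7 / 7308 = 3716 m³.
With mixed-liquor wasting, θ_c = V/Q_w, so Q_w = V/θ_c = 3716/17.7 = 209.9 m³/d.

Q_w ≈ 210 m³/d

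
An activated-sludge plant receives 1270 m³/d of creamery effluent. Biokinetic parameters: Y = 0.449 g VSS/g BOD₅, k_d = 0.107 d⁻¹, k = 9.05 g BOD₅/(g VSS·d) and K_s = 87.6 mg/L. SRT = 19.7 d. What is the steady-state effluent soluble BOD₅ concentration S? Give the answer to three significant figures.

S ≈ 3.54 mg/L

Effluent substrate depends only on kinetics and SRT: S = K_s(1 + k_d θ_c) / [θ_c(Yk − k_d) − 1] = 87.6 × (1 + 0.107 × 19.7) / [19.7 × (0.449 × 9.05 − 0.107) − 1] = 272.3 / 76.94 = 3.538 mg/L.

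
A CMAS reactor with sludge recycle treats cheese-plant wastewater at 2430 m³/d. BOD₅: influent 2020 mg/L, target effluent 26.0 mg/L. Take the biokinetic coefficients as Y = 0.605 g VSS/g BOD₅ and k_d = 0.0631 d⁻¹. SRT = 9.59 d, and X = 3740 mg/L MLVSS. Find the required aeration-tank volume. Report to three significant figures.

V ≈ 4680 m³

Steady-state biomass mass balance: V·X·(1 + k_d·θ_c) = Y·Q·(S₀ − S)·θ_c, so V = 0.605 × 2430 × (2020 − 26.0) × 9.59 / [3740 × (1 + 0.0631 × 9.59)] = 2.81×10^7 / 6003 = 4683 m³.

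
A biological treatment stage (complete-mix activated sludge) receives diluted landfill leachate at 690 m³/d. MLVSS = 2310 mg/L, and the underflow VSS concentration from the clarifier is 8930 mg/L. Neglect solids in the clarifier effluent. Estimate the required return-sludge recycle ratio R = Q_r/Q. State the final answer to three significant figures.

R ≈ 0.349

Solids balance on the clarifier gives (1+R)X = R·X_r, so R = X/(X_r − X) = 2310 / (8930 − 2310) = 0.3489.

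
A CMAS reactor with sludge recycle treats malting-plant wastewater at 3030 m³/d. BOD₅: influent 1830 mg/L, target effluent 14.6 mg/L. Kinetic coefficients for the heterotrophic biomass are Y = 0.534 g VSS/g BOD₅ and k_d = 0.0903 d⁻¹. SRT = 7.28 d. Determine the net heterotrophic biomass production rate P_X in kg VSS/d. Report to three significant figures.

P_X ≈ 1770 kg VSS/d

Observed yield with endogenous decay: Y_obs = Y / (1 + k_d·θ_c) = 0.534 / (1 + 0.0903 × 7.28) = 0.534 / 1.657 = 0.3222 g VSS/g BOD₅.
Mass of BOD₅ removed per day: Q(S₀ − S) = 3030 × 1815 g/m³ = 5501 kg/d.
Biomass produced: P_X = Y_obs·Q·ΔS = 0.3222 × 5501 ≈ 1772 kg VSS/d.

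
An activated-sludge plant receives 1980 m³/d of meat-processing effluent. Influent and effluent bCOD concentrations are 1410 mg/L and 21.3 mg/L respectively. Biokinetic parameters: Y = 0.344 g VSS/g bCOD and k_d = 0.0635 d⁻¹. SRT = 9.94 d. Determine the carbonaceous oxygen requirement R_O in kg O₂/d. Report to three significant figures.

Observed yield with endogenous decay: Y_obs = Y / (1 + k_d·θ_c) = 0.344 / (1 + 0.0635 × 9.94) = 0.344 / 1.631 = 0.2109 g VSS/g bCOD.
Q·(S₀ − S) = 1980 × (1410 − 21.3) × 10⁻³ = 2750 kg/d removed.
P_X = Y_obs·Q·(S₀ − S) = 0.2109 × 2750 = 579.9 kg VSS/d.
R_O = Q·(S₀ − S) − 1.42·P_X = 2750 − 1.42 × 579.9 = 1926 kg O₂/d.

R_O ≈ 1930 kg O₂/d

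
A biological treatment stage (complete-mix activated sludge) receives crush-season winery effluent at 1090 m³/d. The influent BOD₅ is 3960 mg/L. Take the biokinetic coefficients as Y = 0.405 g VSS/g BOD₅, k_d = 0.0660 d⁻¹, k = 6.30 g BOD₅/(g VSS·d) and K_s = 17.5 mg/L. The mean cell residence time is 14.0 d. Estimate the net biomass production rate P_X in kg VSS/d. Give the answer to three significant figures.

P_X ≈ 908 kg VSS/d

Effluent substrate depends only on kinetics and SRT: S = K_s(1 + k_d θ_c) / [θ_c(Yk − k_d) − 1] = 17.5 × (1 + 0.0660 × 14.0) / [14.0 × (0.405 × 6.30 − 0.0660) − 1] = 33.67 / 33.80 = 0.9962 mg/L.
Y_obs = Y / (1 + k_d θ_c) = 0.405 / (1 + 0.0660 × 14.0) = 0.405 / 1.924 = 0.2105.
Substrate removed = Q·(S₀ − S) = 1090 m³/d × (3960 − 0.996) g/m³ = 4.32×10^6 g/d = 4315 kg/d.
P_X = Y_obs · Q(S₀ − S) = 0.2105 × 4315 = 908.4 kg VSS/d.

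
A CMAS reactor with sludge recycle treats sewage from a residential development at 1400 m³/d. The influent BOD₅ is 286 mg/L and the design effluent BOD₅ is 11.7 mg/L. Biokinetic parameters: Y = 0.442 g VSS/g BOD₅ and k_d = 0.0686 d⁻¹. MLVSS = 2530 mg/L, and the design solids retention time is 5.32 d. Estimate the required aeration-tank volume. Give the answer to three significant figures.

V ≈ 261 m³

From the SRT design equation V = Y Q (S₀−S) θ_c / [X (1 + k_d θ_c)] = 0.442 × 1400 × (286 − 11.7) × 5.32 / [2530 × (1 + 0.0686 × 5.32)] = 9.03×10^5 / 3453 = 261.5 m³.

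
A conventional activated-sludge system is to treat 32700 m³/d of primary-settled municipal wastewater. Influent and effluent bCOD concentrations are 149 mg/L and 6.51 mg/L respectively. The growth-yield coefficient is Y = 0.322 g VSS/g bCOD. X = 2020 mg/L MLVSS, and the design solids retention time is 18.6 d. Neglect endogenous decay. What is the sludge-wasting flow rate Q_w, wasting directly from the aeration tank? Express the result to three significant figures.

Q_w ≈ 743 m³/d

V·X = Y·Q·ΔS·θ_c gives V = 0.322 × 32700 × (149 − 6.51) × 18.6 / 2020 = 13815 m³.
Wasting from the aeration tank: Q_w = V / θ_c = 13815 / 18.6 = 742.7 m³/d.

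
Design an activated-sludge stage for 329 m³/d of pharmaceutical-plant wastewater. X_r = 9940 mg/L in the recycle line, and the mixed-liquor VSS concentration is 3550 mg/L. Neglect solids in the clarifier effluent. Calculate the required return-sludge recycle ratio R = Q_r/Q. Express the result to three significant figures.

R ≈ 0.556

Mass balance around the secondary clarifier (neglecting effluent solids): R = X / (X_r − X) = 3550 / (9940 − 3550) = 0.5556.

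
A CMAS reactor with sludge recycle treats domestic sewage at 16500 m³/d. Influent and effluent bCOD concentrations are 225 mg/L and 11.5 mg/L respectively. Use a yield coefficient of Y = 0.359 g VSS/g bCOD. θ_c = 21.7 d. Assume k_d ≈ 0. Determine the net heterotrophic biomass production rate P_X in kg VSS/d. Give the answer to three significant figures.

P_X ≈ 1260 kg VSS/d

Since k_d ≈ 0, Y_obs = Y = 0.359 g VSS/g bCOD.
ΔS = 225 − 11.5 = 213.5 mg/L, so the substrate removal rate is 16500 × 213.5/1000 = 3523 kg bCOD/d.
Biomass produced: P_X = Y_obs·Q·ΔS = 0.3590 × 3523 ≈ 1265 kg VSS/d.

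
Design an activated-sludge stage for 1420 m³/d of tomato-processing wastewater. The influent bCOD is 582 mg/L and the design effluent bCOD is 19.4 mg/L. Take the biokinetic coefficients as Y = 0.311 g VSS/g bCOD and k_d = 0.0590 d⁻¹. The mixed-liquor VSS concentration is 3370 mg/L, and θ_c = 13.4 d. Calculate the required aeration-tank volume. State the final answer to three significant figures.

V ≈ 552 m³

Steady-state biomass mass balance: V·X·(1 + k_d·θ_c) = Y·Q·(S₀ − S)·θ_c, so V = 0.311 × 1420 × (582 − 19.4) × 13.4 / [3370 × (1 + 0.0590 × 13.4)] = 3.33×10^6 / 6034 = 551.7 m³.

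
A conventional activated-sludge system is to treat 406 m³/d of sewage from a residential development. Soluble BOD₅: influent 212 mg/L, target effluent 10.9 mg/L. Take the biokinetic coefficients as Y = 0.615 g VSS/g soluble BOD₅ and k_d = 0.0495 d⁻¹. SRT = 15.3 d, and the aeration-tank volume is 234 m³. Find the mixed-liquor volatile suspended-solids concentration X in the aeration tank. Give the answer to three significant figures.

From V·X·(1 + k_d·θ_c) = Y·Q·(S₀ − S)·θ_c: X = 0.615 × 406 × (212 − 10.9) × 15.3 / [234 × (1 + 0.0495 × 15.3)] = 1868 mg/L.

X ≈ 1870 mg/L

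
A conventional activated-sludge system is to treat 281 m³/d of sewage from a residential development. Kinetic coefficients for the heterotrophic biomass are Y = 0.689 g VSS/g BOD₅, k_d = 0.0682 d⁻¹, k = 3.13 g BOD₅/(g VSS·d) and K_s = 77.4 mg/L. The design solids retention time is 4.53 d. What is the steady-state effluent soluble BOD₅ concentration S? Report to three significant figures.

Effluent substrate depends only on kinetics and SRT: S = K_s(1 + k_d θ_c) / [θ_c(Yk − k_d) − 1] = 77.4 × (1 + 0.0682 × 4.53) / [4.53 × (0.689 × 3.13 − 0.0682) − 1] = 101.3 / 8.460 = 11.98 mg/L.

S ≈ 12.0 mg/L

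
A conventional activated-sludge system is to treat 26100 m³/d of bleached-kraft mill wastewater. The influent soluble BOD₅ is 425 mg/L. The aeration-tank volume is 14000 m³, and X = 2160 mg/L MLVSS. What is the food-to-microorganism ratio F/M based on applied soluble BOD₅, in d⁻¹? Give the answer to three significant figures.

F/M = applied load / biomass = Q·S₀/(V·X) = 26100 × 425 / (14000 × 2160) = 0.3668 d⁻¹.

F/M ≈ 0.367 d⁻¹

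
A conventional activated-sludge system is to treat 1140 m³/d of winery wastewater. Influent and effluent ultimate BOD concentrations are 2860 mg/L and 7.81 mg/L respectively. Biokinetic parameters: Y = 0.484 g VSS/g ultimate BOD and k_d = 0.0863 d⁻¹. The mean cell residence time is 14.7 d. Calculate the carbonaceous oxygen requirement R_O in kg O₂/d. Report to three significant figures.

R_O ≈ 2270 kg O₂/d

The observed yield is Y_obs = Y/(1 + k_d·θ_c) = 0.484 / (1 + 0.0863 × 14.7) = 0.484 / 2.269 = 0.2133 g VSS per g ultimate BOD removed.
Q·(S₀ − S) = 1140 × (2860 − 7.81) × 10⁻³ = 3251 kg/d removed.
Net sludge production P_X = 0.2133 × 3251 = 693.7 kg VSS/d.
R_O = Q·ΔS − 1.42 P_X = 3251 − 985.0 = 2266 kg O₂/d.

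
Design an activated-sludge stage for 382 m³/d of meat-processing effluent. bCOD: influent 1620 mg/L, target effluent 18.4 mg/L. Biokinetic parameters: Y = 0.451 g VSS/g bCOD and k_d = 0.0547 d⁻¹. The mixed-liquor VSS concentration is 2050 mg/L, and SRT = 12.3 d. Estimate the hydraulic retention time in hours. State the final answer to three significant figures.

τ ≈ 62.2 h

From the SRT design equation V = Y Q (S₀−S) θ_c / [X (1 + k_d θ_c)] = 0.451 × 382 × (1620 − 18.4) × 12.3 / [2050 × (1 + 0.0547 × 12.3)] = 3.39×10^6 / 3429 = 989.7 m³.
HRT = V/Q = 989.7 m³ / 382 m³·d⁻¹ = 2.591 d × 24 = 62.18 h.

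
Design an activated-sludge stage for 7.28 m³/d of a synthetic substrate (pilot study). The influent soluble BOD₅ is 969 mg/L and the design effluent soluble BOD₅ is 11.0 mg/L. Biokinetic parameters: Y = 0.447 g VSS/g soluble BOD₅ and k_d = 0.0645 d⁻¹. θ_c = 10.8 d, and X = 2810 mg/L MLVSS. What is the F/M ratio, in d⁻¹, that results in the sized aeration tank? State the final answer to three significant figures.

From the SRT design equation V = Y Q (S₀−S) θ_c / [X (1 + k_d θ_c)] = 0.447 × 7.28 × (969 − 11.0) × 10.8 / [2810 × (1 + 0.0645 × 10.8)] = 3.37×10^4 / 4767 = 7.062 m³.
F/M = applied load / biomass = Q·S₀/(V·X) = 7.28 × 969 / (7.062 × 2810) = 0.3555 d⁻¹.

F/M ≈ 0.355 d⁻¹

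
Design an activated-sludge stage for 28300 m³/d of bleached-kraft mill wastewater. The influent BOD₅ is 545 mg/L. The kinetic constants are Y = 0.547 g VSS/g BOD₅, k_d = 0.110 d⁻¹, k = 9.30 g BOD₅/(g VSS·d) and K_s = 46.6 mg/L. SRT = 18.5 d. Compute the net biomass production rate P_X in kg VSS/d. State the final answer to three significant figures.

P_X ≈ 2770 kg VSS/d

Effluent substrate depends only on kinetics and SRT: S = K_s(1 + k_d θ_c) / [θ_c(Yk − k_d) − 1] = 46.6 × (1 + 0.110 × 18.5) / [18.5 × (0.547 × 9.30 − 0.110) − 1] = 141.4 / 91.08 = 1.553 mg/L.
Correct the yield for decay: Y_obs = Y/(1 + k_d θ_c) = 0.547 / (1 + 0.110 × 18.5) = 0.547 / 3.035 = 0.1802.
Q·(S₀ − S) = 28300 × (545 − 1.55) × 10⁻³ = 15380 kg/d removed.
Net biomass production P_X = Y_obs × Q·(S₀ − S) = 0.1802 × 15380 = 2772 kg VSS/d.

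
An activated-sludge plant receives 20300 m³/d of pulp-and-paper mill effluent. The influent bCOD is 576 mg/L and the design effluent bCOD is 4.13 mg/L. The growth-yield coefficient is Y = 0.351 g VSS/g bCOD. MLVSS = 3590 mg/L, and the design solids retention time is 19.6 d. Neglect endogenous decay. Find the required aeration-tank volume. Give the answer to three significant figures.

V·X = Y·Q·ΔS·θ_c gives V = 0.351 × 20300 × (576 − 4.13) × 19.6 / 3590 = 22247 m³.

V ≈ 22200 m³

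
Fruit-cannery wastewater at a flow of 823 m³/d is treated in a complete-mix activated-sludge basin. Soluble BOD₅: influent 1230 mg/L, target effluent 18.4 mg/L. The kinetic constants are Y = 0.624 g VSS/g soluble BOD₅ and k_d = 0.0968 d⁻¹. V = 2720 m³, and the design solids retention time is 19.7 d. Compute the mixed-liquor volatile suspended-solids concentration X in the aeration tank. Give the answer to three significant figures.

Solving the biomass balance for X: X = Y Q (S₀−S) θ_c / [V (1+k_d θ_c)] = 0.624 × 823 × (1230 − 18.4) × 19.7 / [2720 × (1 + 0.0968 × 19.7)] = 1550 mg/L.

X ≈ 1550 mg/L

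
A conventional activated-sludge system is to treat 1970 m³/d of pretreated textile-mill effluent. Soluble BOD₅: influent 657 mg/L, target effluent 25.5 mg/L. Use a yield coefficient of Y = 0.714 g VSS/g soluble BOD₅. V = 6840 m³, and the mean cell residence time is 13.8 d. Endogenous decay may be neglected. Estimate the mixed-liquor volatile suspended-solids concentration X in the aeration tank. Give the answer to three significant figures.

X ≈ 1790 mg/L

Without decay, X = Y Q (S₀−S) θ_c / V = 0.714 × 1970 × (657 − 25.5) × 13.8 / 6840 = 1792 mg/L.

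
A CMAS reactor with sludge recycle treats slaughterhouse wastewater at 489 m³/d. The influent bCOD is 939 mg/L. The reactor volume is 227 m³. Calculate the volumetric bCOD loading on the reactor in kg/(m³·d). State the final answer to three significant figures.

L_v ≈ 2.02 kg bCOD/(m³·d)

Volumetric loading L_v = Q·S₀ / V = 489 × 939 g/m³ / 227.0 m³ = 2023 g/(m³·d) = 2.023 kg bCOD/(m³·d).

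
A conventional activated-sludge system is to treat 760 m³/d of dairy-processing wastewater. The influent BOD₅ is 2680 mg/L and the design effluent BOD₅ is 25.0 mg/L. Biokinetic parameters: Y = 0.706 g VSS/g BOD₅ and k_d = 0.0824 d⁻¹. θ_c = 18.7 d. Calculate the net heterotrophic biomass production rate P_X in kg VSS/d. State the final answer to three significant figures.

Observed yield with endogenous decay: Y_obs = Y / (1 + k_d·θ_c) = 0.706 / (1 + 0.0824 × 18.7) = 0.706 / 2.541 = 0.2779 g VSS/g BOD₅.
Substrate removed = Q·(S₀ − S) = 760 m³/d × (2680 − 25.0) g/m³ = 2.02×10^6 g/d = 2018 kg/d.
So the net sludge growth is P_X = 0.2779 × 2018 = 560.7 kg VSS/d.

P_X ≈ 561 kg VSS/d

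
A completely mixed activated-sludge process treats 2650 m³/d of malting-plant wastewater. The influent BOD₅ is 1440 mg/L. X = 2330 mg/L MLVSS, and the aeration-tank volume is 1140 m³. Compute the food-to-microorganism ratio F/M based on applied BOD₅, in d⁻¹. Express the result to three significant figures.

F/M = applied load / biomass = Q·S₀/(V·X) = 2650 × 1440 / (1140 × 2330) = 1.437 d⁻¹.

F/M ≈ 1.44 d⁻¹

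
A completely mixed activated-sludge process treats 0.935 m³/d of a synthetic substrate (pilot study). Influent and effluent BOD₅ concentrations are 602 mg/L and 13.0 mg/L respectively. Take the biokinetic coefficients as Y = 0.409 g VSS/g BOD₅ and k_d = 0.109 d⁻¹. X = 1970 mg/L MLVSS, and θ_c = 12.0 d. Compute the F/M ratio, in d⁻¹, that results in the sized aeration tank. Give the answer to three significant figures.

Steady-state biomass mass balance: V·X·(1 + k_d·θ_c) = Y·Q·(S₀ − S)·θ_c, so V = 0.409 × 0.935 × (602 − 13.0) × 12.0 / [1970 × (1 + 0.109 × 12.0)] = 2.7×10^3 / 4547 = 0.5945 m³.
Food-to-microorganism ratio F/M = Q S₀ / (V X) = 0.935 × 602 / (0.5945 × 1970) = 0.4806 d⁻¹.

F/M ≈ 0.481 d⁻¹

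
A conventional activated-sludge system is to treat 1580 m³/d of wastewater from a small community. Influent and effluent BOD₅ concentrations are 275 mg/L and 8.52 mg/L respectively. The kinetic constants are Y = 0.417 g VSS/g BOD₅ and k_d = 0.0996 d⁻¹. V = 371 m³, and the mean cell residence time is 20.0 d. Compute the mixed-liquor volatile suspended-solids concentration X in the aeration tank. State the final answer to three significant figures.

From V·X·(1 + k_d·θ_c) = Y·Q·(S₀ − S)·θ_c: X = 0.417 × 1580 × (275 − 8.52) × 20.0 / [371 × (1 + 0.0996 × 20.0)] = 3163 mg/L.

X ≈ 3160 mg/L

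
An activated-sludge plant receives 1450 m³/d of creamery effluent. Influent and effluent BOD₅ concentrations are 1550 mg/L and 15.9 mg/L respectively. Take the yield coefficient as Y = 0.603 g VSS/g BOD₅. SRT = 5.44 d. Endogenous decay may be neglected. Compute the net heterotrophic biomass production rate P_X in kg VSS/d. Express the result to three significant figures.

P_X ≈ 1340 kg VSS/d

Since k_d ≈ 0, Y_obs = Y = 0.603 g VSS/g BOD₅.
Mass of BOD₅ removed per day: Q(S₀ − S) = 1450 × 1534 g/m³ = 2224 kg/d.
P_X = Y_obs · Q(S₀ − S) = 0.6030 × 2224 = 1341 kg VSS/d.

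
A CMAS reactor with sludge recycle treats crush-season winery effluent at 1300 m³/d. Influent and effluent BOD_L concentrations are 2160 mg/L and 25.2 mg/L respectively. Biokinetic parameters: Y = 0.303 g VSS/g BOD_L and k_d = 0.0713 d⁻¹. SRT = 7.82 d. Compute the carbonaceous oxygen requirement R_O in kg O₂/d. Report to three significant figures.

R_O ≈ 2010 kg O₂/d

Y_obs = Y / (1 + k_d θ_c) = 0.303 / (1 + 0.0713 × 7.82) = 0.303 / 1.558 = 0.1945.
Mass of BOD_L removed per day: Q(S₀ − S) = 1300 × 2135 g/m³ = 2775 kg/d.
P_X = Y_obs·Q·(S₀ − S) = 0.1945 × 2775 = 539.9 kg VSS/d.
R_O = Q·ΔS − 1.42 P_X = 2775 − 766.6 = 2009 kg O₂/d.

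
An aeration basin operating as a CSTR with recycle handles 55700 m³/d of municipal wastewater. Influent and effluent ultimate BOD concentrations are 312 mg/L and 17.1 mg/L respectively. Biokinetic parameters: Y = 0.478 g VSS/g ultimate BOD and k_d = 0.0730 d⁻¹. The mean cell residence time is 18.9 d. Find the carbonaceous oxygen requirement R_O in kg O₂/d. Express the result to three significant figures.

Y_obs = Y / (1 + k_d θ_c) = 0.478 / (1 + 0.0730 × 18.9) = 0.478 / 2.380 = 0.2009.
Substrate removed = Q·(S₀ − S) = 55700 m³/d × (312 − 17.1) g/m³ = 1.64×10^7 g/d = 16426 kg/d.
P_X = Y_obs·Q·(S₀ − S) = 0.2009 × 16426 = 3299 kg VSS/d.
R_O = Q·ΔS − 1.42 P_X = 16426 − 4685 = 11741 kg O₂/d.

R_O ≈ 11700 kg O₂/d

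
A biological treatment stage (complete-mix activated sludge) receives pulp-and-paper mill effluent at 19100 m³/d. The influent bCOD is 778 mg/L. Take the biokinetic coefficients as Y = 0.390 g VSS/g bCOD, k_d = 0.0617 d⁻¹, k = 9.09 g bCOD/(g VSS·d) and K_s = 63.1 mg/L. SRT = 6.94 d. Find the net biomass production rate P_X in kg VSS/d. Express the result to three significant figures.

P_X ≈ 4040 kg VSS/d

Effluent substrate depends only on kinetics and SRT: S = K_s(1 + k_d θ_c) / [θ_c(Yk − k_d) − 1] = 63.1 × (1 + 0.0617 × 6.94) / [6.94 × (0.390 × 9.09 − 0.0617) − 1] = 90.12 / 23.17 = 3.889 mg/L.
Observed yield with endogenous decay: Y_obs = Y / (1 + k_d·θ_c) = 0.390 / (1 + 0.0617 × 6.94) = 0.390 / 1.428 = 0.2731 g VSS/g bCOD.
ΔS = 778 − 3.89 = 774.1 mg/L, so the substrate removal rate is 19100 × 774.1/1000 = 14786 kg bCOD/d.
Biomass produced: P_X = Y_obs·Q·ΔS = 0.2731 × 14786 ≈ 4037 kg VSS/d.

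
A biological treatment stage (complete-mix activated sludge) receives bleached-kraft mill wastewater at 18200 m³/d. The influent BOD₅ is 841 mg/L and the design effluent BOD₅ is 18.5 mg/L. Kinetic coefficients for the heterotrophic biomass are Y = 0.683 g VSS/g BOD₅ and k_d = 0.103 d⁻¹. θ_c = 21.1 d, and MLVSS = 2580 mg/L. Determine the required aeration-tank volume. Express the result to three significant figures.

V ≈ 26300 m³

Rearranging the biomass balance for a CMAS with decay, V = Y·Q·ΔS·θ_c / [X·(1+k_d θ_c)] = 0.683 × 18200 × (841 − 18.5) × 21.1 / [2580 × (1 + 0.103 × 21.1)] = 2.16×10^8 / 8187 = 26350 m³.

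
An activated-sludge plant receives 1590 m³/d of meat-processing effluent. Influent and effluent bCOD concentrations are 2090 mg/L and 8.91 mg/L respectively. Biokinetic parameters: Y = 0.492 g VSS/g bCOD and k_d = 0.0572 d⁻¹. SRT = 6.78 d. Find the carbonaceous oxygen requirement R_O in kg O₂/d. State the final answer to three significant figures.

R_O ≈ 1640 kg O₂/d

Correct the yield for decay: Y_obs = Y/(1 + k_d θ_c) = 0.492 / (1 + 0.0572 × 6.78) = 0.492 / 1.388 = 0.3545.
ΔS = 2090 − 8.91 = 2081 mg/L, so the substrate removal rate is 1590 × 2081/1000 = 3309 kg bCOD/d.
Net sludge production P_X = 0.3545 × 3309 = 1173 kg VSS/d.
R_O = Q·ΔS − 1.42 P_X = 3309 − 1666 = 1643 kg O₂/d.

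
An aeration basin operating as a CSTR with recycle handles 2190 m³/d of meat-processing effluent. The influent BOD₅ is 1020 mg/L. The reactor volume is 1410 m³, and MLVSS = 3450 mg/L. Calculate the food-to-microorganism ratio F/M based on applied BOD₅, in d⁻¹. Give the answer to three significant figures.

F/M = applied load / biomass = Q·S₀/(V·X) = 2190 × 1020 / (1410 × 3450) = 0.4592 d⁻¹.

F/M ≈ 0.459 d⁻¹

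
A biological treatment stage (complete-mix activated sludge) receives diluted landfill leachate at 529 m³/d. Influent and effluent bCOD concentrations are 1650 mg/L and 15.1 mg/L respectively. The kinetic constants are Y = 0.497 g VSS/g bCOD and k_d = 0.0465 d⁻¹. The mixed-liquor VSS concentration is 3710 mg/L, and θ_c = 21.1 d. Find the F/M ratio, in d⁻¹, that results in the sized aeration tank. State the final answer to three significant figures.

From the SRT design equation V = Y Q (S₀−S) θ_c / [X (1 + k_d θ_c)] = 0.497 × 529 × (1650 − 15.1) × 21.1 / [3710 × (1 + 0.0465 × 21.1)] = 9.07×10^6 / 7350 = 1234 m³.
F/M = Q·S₀ / (V·X) = 529 × 1650 / (1234 × 3710) = 0.1907 g bCOD·(g VSS·d)⁻¹.

F/M ≈ 0.191 d⁻¹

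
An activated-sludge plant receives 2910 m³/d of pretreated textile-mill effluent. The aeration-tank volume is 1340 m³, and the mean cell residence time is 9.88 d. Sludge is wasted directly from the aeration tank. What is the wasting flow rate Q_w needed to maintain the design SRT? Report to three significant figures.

For wasting at MLVSS concentration, Q_w = V/θ_c = 1340/9.88 = 135.6 m³/d.

Q_w ≈ 136 m³/d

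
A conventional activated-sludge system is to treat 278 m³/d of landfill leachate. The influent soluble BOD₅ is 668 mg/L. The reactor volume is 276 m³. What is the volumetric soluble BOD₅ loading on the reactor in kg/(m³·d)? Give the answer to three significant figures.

L_v ≈ 0.673 kg soluble BOD₅/(m³·d)

L_v = Q S₀ / V = 278 × 668 × 10⁻³ / 276.0 = 0.6728 kg/(m³·d).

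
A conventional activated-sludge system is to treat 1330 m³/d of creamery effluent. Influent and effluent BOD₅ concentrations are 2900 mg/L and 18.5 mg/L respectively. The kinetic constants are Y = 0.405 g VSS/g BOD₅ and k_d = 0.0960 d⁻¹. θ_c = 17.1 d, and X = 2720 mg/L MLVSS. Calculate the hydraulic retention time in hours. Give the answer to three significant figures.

Steady-state biomass mass balance: V·X·(1 + k_d·θ_c) = Y·Q·(S₀ − S)·θ_c, so V = 0.405 × 1330 × (2900 − 18.5) × 17.1 / [2720 × (1 + 0.0960 × 17.1)] = 2.65×10^7 / 7185 = 3694 m³.
Hydraulic retention time τ = V/Q = 3694 / 1330 = 2.777 d = 66.66 h.

τ ≈ 66.7 h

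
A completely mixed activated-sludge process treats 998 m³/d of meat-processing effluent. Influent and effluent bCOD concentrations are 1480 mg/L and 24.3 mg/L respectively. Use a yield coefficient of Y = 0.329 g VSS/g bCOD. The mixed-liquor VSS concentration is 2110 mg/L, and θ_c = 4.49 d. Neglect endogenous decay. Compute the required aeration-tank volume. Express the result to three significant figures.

Biomass mass balance (decay neglected): V·X = Y·Q·(S₀ − S)·θ_c, so V = 0.329 × 998 × (1480 − 24.3) × 4.49 / 2110 = 1017 m³.

V ≈ 1020 m³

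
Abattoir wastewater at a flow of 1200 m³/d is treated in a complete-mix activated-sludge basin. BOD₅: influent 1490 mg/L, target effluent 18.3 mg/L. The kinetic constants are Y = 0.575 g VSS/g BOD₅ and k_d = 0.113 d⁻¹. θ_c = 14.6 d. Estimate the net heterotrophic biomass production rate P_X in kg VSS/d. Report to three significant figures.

Y_obs = Y / (1 + k_d θ_c) = 0.575 / (1 + 0.113 × 14.6) = 0.575 / 2.650 = 0.2170.
Mass of BOD₅ removed per day: Q(S₀ − S) = 1200 × 1472 g/m³ = 1766 kg/d.
Net biomass production P_X = Y_obs × Q·(S₀ − S) = 0.2170 × 1766 = 383.2 kg VSS/d.

P_X ≈ 383 kg VSS/d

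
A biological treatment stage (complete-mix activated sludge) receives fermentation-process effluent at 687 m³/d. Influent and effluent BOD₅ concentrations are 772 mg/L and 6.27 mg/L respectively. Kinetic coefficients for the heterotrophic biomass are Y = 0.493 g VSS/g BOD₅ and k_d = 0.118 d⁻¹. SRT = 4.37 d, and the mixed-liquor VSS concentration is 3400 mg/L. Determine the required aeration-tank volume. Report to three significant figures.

V ≈ 220 m³

Rearranging the biomass balance for a CMAS with decay, V = Y·Q·ΔS·θ_c / [X·(1+k_d θ_c)] = 0.493 × 687 × (772 − 6.27) × 4.37 / [3400 × (1 + 0.118 × 4.37)] = 1.13×10^6 / 5153 = 219.9 m³.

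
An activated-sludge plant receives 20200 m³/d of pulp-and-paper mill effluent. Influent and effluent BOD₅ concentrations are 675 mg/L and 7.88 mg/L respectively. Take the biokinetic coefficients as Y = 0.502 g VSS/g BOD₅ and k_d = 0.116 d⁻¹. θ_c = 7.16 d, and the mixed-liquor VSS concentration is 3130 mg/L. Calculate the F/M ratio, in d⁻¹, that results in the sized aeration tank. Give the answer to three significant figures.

F/M ≈ 0.515 d⁻¹

Steady-state biomass mass balance: V·X·(1 + k_d·θ_c) = Y·Q·(S₀ − S)·θ_c, so V = 0.502 × 20200 × (675 − 7.88) × 7.16 / [3130 × (1 + 0.116 × 7.16)] = 4.84×10^7 / 5730 = 8454 m³.
F/M = applied load / biomass = Q·S₀/(V·X) = 20200 × 675 / (8454 × 3130) = 0.5153 d⁻¹.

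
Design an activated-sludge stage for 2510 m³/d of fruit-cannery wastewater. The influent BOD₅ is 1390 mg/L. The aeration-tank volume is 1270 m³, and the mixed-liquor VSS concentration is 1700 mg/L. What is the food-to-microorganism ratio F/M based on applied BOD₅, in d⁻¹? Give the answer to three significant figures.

F/M = Q·S₀ / (V·X) = 2510 × 1390 / (1270 × 1700) = 1.616 g BOD₅·(g VSS·d)⁻¹.

F/M ≈ 1.62 d⁻¹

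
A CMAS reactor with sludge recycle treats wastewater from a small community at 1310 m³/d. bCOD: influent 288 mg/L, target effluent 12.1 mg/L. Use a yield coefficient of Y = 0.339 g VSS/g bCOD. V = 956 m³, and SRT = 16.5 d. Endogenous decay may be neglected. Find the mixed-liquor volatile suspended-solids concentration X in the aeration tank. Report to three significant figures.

X ≈ 2110 mg/L

X = Y·Q·ΔS·θ_c / V = 0.339 × 1310 × (288 − 12.1) × 16.5 / 956 = 2115 mg/L.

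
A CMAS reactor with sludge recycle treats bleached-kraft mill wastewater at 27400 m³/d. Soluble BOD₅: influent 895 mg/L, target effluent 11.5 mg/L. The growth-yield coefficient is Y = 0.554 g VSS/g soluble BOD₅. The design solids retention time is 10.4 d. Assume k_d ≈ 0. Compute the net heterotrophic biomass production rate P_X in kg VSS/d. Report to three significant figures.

Since k_d ≈ 0, Y_obs = Y = 0.554 g VSS/g soluble BOD₅.
Substrate removed = Q·(S₀ − S) = 27400 m³/d × (895 − 11.5) g/m³ = 2.42×10^7 g/d = 24208 kg/d.
So the net sludge growth is P_X = 0.5540 × 24208 = 13411 kg VSS/d.

P_X ≈ 13400 kg VSS/d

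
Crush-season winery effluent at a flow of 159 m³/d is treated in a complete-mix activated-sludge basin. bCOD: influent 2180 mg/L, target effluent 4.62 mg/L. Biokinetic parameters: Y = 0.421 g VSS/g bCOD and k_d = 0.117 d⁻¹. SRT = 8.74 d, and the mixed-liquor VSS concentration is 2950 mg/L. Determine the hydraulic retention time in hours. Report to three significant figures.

Steady-state biomass mass balance: V·X·(1 + k_d·θ_c) = Y·Q·(S₀ − S)·θ_c, so V = 0.421 × 159 × (2180 − 4.62) × 8.74 / [2950 × (1 + 0.117 × 8.74)] = 1.27×10^6 / 5967 = 213.3 m³.
Hydraulic retention time τ = V/Q = 213.3 / 159 = 1.342 d = 32.20 h.

τ ≈ 32.2 h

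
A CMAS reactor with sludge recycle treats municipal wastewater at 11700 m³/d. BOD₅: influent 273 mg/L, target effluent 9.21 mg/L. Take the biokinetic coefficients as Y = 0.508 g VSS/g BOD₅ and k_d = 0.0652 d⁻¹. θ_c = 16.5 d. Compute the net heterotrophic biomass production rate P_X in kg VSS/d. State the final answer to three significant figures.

P_X ≈ 755 kg VSS/d

Correct the yield for decay: Y_obs = Y/(1 + k_d θ_c) = 0.508 / (1 + 0.0652 × 16.5) = 0.508 / 2.076 = 0.2447.
Substrate removed = Q·(S₀ − S) = 11700 m³/d × (273 − 9.21) g/m³ = 3.09×10^6 g/d = 3086 kg/d.
Net biomass production P_X = Y_obs × Q·(S₀ − S) = 0.2447 × 3086 = 755.3 kg VSS/d.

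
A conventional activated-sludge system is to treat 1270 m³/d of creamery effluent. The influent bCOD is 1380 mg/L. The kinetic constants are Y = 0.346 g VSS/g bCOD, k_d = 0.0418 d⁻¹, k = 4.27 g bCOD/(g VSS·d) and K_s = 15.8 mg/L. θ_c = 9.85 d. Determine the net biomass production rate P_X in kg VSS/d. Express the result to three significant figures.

P_X ≈ 429 kg VSS/d

Effluent substrate depends only on kinetics and SRT: S = K_s(1 + k_d θ_c) / [θ_c(Yk − k_d) − 1] = 15.8 × (1 + 0.0418 × 9.85) / [9.85 × (0.346 × 4.27 − 0.0418) − 1] = 22.31 / 13.14 = 1.697 mg/L.
Y_obs = Y / (1 + k_d θ_c) = 0.346 / (1 + 0.0418 × 9.85) = 0.346 / 1.412 = 0.2451.
Mass of bCOD removed per day: Q(S₀ − S) = 1270 × 1378 g/m³ = 1750 kg/d.
P_X = Y_obs · Q(S₀ − S) = 0.2451 × 1750 = 429.0 kg VSS/d.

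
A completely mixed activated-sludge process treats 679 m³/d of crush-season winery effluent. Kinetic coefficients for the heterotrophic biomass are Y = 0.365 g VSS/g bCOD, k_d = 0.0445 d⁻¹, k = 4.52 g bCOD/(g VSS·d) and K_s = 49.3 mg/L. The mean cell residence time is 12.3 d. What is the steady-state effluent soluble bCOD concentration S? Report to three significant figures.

For a completely mixed reactor with recycle the Lawrence–McCarty relation gives S = K_s·(1 + k_d·θ_c) / [θ_c·(Y·k − k_d) − 1] = 49.3 × (1 + 0.0445 × 12.3) / [12.3 × (0.365 × 4.52 − 0.0445) − 1] = 76.28 / 18.75 = 4.070 mg/L.

S ≈ 4.07 mg/L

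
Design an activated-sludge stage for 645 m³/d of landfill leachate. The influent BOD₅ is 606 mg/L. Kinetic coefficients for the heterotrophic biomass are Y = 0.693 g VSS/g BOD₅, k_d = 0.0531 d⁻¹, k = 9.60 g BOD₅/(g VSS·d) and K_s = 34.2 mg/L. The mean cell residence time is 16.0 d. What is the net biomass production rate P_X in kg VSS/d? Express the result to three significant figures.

P_X ≈ 146 kg VSS/d

From the Monod/SRT balance for a CMAS, S = K_s·(1+k_d θ_c)/[θ_c·(Y k − k_d) − 1] = 34.2 × (1 + 0.0531 × 16.0) / [16.0 × (0.693 × 9.60 − 0.0531) − 1] = 63.26 / 104.6 = 0.6048 mg/L.
The observed yield is Y_obs = Y/(1 + k_d·θ_c) = 0.693 / (1 + 0.0531 × 16.0) = 0.693 / 1.850 = 0.3747 g VSS per g BOD₅ removed.
Substrate removed = Q·(S₀ − S) = 645 m³/d × (606 − 0.605) g/m³ = 3.9×10^5 g/d = 390.5 kg/d.
P_X = Y_obs · Q(S₀ − S) = 0.3747 × 390.5 = 146.3 kg VSS/d.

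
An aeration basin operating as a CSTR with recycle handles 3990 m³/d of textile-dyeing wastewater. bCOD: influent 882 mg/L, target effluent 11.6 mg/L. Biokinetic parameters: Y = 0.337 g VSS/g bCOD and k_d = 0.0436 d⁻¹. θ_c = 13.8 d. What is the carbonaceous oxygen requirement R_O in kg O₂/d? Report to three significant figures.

R_O ≈ 2440 kg O₂/d

Y_obs = Y / (1 + k_d θ_c) = 0.337 / (1 + 0.0436 × 13.8) = 0.337 / 1.602 = 0.2104.
Substrate removed = Q·(S₀ − S) = 3990 m³/d × (882 − 11.6) g/m³ = 3.47×10^6 g/d = 3473 kg/d.
P_X = Y_obs·Q·(S₀ − S) = 0.2104 × 3473 = 730.7 kg VSS/d.
Carbonaceous O₂ demand = substrate oxidised − cell-mass equivalent = 3473 − 1.42 × 730.7 = 2435 kg O₂/d.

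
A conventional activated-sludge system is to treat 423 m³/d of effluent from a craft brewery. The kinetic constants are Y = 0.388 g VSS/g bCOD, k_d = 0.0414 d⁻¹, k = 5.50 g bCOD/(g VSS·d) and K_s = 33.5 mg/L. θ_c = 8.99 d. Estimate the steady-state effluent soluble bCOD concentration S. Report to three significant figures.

From the Monod/SRT balance for a CMAS, S = K_s·(1+k_d θ_c)/[θ_c·(Y k − k_d) − 1] = 33.5 × (1 + 0.0414 × 8.99) / [8.99 × (0.388 × 5.50 − 0.0414) − 1] = 45.97 / 17.81 = 2.581 mg/L.

S ≈ 2.58 mg/L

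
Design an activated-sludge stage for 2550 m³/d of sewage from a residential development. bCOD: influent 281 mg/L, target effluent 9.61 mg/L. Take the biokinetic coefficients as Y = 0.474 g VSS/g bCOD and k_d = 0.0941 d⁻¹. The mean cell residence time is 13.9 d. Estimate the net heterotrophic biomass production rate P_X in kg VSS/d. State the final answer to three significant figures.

P_X ≈ 142 kg VSS/d

Y_obs = Y / (1 + k_d θ_c) = 0.474 / (1 + 0.0941 × 13.9) = 0.474 / 2.308 = 0.2054.
Q·(S₀ − S) = 2550 × (281 − 9.61) × 10⁻³ = 692.0 kg/d removed.
P_X = Y_obs · Q(S₀ − S) = 0.2054 × 692.0 = 142.1 kg VSS/d.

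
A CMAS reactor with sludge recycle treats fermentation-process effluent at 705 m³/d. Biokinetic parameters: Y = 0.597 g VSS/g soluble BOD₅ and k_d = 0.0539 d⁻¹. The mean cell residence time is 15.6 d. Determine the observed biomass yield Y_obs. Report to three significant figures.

Observed yield with endogenous decay: Y_obs = Y / (1 + k_d·θ_c) = 0.597 / (1 + 0.0539 × 15.6) = 0.597 / 1.841 = 0.3243 g VSS/g soluble BOD₅.

Y_obs ≈ 0.324 g VSS/g soluble BOD₅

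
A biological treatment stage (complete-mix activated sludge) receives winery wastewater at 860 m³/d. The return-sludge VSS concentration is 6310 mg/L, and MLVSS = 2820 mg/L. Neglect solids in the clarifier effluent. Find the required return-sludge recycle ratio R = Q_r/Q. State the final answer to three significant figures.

R ≈ 0.808

R = Q_r/Q = X/(X_r − X) = 2820 / (6310 − 2820) = 0.8080.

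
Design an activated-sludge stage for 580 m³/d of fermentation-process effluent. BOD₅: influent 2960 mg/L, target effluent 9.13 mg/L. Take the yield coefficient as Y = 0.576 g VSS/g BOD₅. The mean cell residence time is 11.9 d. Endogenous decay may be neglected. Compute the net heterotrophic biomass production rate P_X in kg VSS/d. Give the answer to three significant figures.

P_X ≈ 986 kg VSS/d

Since k_d ≈ 0, Y_obs = Y = 0.576 g VSS/g BOD₅.
Q·(S₀ − S) = 580 × (2960 − 9.13) × 10⁻³ = 1712 kg/d removed.
Net biomass production P_X = Y_obs × Q·(S₀ − S) = 0.5760 × 1712 = 985.8 kg VSS/d.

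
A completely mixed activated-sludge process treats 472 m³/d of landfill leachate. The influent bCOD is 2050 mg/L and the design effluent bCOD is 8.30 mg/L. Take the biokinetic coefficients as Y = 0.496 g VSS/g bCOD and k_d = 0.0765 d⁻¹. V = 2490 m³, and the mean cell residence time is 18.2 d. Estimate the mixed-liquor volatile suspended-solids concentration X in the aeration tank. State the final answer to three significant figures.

X = Y·Q·ΔS·θ_c / [V·(1 + k_d θ_c)] = 0.496 × 472 × (2050 − 8.30) × 18.2 / [2490 × (1 + 0.0765 × 18.2)] = 1460 mg/L.

X ≈ 1460 mg/L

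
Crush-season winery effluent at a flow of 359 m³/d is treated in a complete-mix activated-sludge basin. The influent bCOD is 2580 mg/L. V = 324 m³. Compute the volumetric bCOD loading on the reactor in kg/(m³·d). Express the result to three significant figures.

L_v ≈ 2.86 kg bCOD/(m³·d)

L_v = Q S₀ / V = 359 × 2580 × 10⁻³ / 324.0 = 2.859 kg/(m³·d).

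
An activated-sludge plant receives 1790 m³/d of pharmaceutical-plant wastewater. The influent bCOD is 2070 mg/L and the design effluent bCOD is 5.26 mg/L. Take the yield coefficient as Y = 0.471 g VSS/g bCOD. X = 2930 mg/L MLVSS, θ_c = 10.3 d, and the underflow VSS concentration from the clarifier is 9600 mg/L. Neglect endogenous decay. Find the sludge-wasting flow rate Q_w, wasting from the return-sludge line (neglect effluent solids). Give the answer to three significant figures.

Biomass mass balance (decay neglected): V·X = Y·Q·(S₀ − S)·θ_c, so V = 0.471 × 1790 × (2070 − 5.26) × 10.3 / 2930 = 6119 m³.
θ_c = V·X/(Q_w·X_r) when wasting from the recycle, so Q_w = V·X/(θ_c·X_r) = 6119 × 2930 / (10.3 × 9600) = 181.3 m³/d.

Q_w ≈ 181 m³/d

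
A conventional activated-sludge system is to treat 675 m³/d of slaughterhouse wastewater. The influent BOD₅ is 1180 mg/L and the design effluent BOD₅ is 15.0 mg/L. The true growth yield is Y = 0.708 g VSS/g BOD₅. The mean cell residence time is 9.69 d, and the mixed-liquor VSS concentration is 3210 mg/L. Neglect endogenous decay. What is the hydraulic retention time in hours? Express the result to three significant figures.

With k_d = 0 the design equation reduces to V = Y Q (S₀−S) θ_c / X = 0.708 × 675 × (1180 − 15.0) × 9.69 / 3210 = 1681 m³.
Hydraulic retention time τ = V/Q = 1681 / 675 = 2.490 d = 59.76 h.

τ ≈ 59.8 h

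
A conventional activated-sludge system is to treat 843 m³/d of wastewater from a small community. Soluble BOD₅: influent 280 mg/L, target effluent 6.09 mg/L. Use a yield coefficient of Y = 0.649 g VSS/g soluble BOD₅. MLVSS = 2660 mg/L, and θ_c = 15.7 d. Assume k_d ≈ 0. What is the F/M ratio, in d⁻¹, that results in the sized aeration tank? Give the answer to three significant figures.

F/M ≈ 0.100 d⁻¹

V·X = Y·Q·ΔS·θ_c gives V = 0.649 × 843 × (280 − 6.09) × 15.7 / 2660 = 884.5 m³.
F/M = Q·S₀ / (V·X) = 843 × 280 / (884.5 × 2660) = 0.1003 g soluble BOD₅·(g VSS·d)⁻¹.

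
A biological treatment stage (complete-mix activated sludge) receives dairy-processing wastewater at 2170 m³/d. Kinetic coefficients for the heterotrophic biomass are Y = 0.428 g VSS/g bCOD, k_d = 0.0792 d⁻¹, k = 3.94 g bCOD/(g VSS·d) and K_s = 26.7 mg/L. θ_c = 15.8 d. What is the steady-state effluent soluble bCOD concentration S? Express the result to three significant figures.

S ≈ 2.46 mg/L

For a completely mixed reactor with recycle the Lawrence–McCarty relation gives S = K_s·(1 + k_d·θ_c) / [θ_c·(Y·k − k_d) − 1] = 26.7 × (1 + 0.0792 × 15.8) / [15.8 × (0.428 × 3.94 − 0.0792) − 1] = 60.11 / 24.39 = 2.464 mg/L.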